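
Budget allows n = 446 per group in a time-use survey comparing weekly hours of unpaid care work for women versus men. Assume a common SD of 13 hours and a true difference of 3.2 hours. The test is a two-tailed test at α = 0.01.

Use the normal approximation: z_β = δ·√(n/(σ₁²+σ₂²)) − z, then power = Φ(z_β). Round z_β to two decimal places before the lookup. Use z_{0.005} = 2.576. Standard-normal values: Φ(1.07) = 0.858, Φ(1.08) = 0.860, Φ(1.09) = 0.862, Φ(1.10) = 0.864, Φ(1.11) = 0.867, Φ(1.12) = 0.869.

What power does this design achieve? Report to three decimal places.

Power ≈ 0.864

z_β = δ·√(n/(σ₁²+σ₂²)) − z_{α/2}
    = 3.2 · √(446/338) − 2.576
    = 3.2 · 1.14871 − 2.576
    = 3.6759 − 2.576 = 1.0999 → 1.10
Power = Φ(1.10) = 0.864.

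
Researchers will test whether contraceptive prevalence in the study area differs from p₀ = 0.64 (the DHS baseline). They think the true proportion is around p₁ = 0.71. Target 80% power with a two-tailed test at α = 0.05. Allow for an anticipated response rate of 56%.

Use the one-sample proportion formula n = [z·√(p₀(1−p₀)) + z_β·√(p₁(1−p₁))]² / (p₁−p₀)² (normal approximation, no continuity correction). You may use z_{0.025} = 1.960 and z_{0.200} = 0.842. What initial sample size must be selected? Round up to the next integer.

n = [z_{α/2}·√(p₀q₀) + z_β·√(p₁q₁)]² / (p₁ − p₀)²
  = [1.960·√(0.64·0.36) + 0.842·√(0.71·0.29)]² / (0.07)²
  = [1.960·0.4800 + 0.842·0.4538]² / 0.0049
  = [1.3229]² / 0.0049
  = 357.14
Adjust for 56% response: 357.14 / 0.56 = 637.75.
Round up → n = 638.

n = 638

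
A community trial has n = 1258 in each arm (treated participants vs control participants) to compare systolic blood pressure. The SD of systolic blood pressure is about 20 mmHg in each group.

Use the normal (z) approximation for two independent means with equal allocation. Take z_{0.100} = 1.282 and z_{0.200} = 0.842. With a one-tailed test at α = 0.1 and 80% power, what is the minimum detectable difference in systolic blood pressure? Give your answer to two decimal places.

Minimum detectable difference ≈ 1.69 mmHg

δ = (z_α + z_β) · √((σ₁²+σ₂²)/n)
  = (1.282 + 0.842) · √(800/1258)
  = 2.124 · √0.63593
  = 2.124 · 0.7975
  = 1.6938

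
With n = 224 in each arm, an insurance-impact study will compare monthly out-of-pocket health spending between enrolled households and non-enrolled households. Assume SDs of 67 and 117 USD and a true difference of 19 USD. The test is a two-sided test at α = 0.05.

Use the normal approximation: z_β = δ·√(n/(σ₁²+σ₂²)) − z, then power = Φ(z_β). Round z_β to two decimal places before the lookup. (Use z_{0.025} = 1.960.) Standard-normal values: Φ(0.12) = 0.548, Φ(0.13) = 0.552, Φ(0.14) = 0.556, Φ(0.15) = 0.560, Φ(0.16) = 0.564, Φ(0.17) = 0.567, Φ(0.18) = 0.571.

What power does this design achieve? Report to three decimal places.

z_β = δ·√(n/(σ₁²+σ₂²)) − z_{α/2}
    = 19 · √(224/18178) − 1.960
    = 19 · 0.11101 − 1.960
    = 2.1091 − 1.960 = 0.1491 → 0.15
Power = Φ(0.15) = 0.560.

Power ≈ 0.560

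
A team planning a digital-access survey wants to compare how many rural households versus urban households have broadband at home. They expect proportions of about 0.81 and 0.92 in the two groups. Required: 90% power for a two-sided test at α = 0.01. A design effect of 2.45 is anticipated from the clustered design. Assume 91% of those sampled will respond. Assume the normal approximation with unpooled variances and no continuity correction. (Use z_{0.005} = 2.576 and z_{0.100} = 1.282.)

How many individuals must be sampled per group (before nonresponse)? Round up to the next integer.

n = (z_{α/2} + z_β)² · [p₁(1−p₁) + p₂(1−p₂)] / (p₁ − p₂)²
  = (2.576 + 1.282)² · (0.81·0.19 + 0.92·0.08) / (-0.11)²
  = (3.858)² · (0.1539 + 0.0736) / 0.0121
  = 14.8842 · 0.2275 / 0.0121
  = 279.85
Design effect: 2.45 × 279.85 = 685.62.
Adjust for 91% response: 685.62 / 0.91 = 753.43.
Round up → n = 754 per group.

n = 754 per group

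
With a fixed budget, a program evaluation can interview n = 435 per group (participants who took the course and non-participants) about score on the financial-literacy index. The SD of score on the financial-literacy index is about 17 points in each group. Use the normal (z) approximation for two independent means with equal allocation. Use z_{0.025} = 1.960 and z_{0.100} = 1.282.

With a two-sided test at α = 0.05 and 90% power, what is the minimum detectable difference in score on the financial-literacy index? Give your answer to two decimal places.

δ = (z_{α/2} + z_β) · √((σ₁²+σ₂²)/n)
  = (1.960 + 1.282) · √(578/435)
  = 3.242 · √1.3287
  = 3.242 · 1.1527
  = 3.7371

Minimum detectable difference ≈ 3.74 points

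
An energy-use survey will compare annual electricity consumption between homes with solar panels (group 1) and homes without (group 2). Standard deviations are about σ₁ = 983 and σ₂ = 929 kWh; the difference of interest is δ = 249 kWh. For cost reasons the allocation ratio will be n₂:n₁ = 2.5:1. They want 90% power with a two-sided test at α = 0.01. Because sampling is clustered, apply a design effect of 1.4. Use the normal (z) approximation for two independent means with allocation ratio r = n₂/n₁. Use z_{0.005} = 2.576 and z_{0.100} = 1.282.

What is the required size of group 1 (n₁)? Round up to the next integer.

n₁ = (z_{α/2} + z_β)² · (σ₁² + σ₂²/r) / δ²
   = (2.576 + 1.282)² · (983² + 929²/2.5) / 249²
   = 14.8842 · (966289 + 345216.4) / 62001
   = 14.8842 · 1311505.4 / 62001
   = 314.84
Design effect: 1.4 × 314.84 = 440.78.
Round up → n₁ = 441; n₂ = r·n₁ = 2.5 × 441 = 1103.

n₁ = 441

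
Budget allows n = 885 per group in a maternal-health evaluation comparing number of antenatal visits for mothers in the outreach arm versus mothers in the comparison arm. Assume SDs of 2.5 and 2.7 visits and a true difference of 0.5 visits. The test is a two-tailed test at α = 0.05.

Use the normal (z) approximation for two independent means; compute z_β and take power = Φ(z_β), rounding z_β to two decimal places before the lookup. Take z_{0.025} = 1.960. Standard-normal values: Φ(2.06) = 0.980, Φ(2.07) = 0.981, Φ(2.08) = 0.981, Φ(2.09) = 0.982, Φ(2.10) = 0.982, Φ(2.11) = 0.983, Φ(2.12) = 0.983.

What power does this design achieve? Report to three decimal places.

Power ≈ 0.981

z_β = δ·√(n/(σ₁²+σ₂²)) − z_{α/2}
    = 0.5 · √(885/13.54) − 1.960
    = 0.5 · 8.08467 − 1.960
    = 4.0423 − 1.960 = 2.0823 → 2.08
Power = Φ(2.08) = 0.981.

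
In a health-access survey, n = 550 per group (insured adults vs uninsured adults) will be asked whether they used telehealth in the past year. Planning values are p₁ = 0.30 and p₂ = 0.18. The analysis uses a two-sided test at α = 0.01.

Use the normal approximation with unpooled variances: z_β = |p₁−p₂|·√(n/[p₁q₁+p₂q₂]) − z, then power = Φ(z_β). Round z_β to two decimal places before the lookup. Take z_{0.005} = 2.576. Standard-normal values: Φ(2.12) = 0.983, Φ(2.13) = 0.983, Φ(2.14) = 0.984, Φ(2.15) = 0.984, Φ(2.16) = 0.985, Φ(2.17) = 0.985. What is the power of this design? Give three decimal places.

Power ≈ 0.983

z_β = |p₁−p₂|·√(n/[p₁q₁+p₂q₂]) − z_{α/2}
    = 0.12 · √(550/0.3576) − 2.576
    = 0.12 · 39.2177 − 2.576
    = 4.7061 − 2.576 = 2.1301 → 2.13
Power = Φ(2.13) = 0.983.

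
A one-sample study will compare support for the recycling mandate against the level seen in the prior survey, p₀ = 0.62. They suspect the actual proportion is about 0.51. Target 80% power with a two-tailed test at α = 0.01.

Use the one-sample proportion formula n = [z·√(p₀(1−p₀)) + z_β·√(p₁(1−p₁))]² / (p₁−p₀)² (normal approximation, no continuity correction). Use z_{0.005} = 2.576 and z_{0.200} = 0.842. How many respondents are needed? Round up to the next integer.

n = [z_{α/2}·√(p₀q₀) + z_β·√(p₁q₁)]² / (p₁ − p₀)²
  = [2.576·√(0.62·0.38) + 0.842·√(0.51·0.49)]² / (-0.11)²
  = [2.576·0.4854 + 0.842·0.4999]² / 0.0121
  = [1.6713]² / 0.0121
  = 230.84
Round up → n = 231.

n = 231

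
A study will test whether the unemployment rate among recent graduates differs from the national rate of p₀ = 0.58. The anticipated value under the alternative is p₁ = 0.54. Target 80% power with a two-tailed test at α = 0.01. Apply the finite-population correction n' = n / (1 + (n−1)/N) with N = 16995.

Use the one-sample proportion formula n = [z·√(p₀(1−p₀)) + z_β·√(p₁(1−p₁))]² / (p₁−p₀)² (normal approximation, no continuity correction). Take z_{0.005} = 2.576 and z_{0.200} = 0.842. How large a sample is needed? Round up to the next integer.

n = [z_{α/2}·√(p₀q₀) + z_β·√(p₁q₁)]² / (p₁ − p₀)²
  = [2.576·√(0.58·0.42) + 0.842·√(0.54·0.46)]² / (-0.04)²
  = [2.576·0.4936 + 0.842·0.4984]² / 0.0016
  = [1.6911]² / 0.0016
  = 1787.30
Finite-population correction (N = 16995): 1787.30 / (1 + (1787.30 − 1)/16995) = 1617.31.
Round up → n = 1618.

n = 1618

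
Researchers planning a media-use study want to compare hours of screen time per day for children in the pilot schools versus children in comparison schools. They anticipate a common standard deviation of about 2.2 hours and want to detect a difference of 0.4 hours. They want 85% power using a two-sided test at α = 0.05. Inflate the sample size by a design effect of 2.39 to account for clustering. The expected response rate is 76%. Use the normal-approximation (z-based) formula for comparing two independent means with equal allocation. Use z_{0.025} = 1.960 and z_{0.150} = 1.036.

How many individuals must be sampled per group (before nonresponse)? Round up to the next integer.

n = (z_{α/2} + z_β)² · (σ₁² + σ₂²) / δ²
  = (1.960 + 1.036)² · (2·2.2² = 9.68) / 0.4²
  = 8.9760 · 9.68 / 0.16
  = 543.05
Design effect: 2.39 × 543.05 = 1297.89.
Adjust for 76% response: 1297.89 / 0.76 = 1707.75.
Round up → n = 1708 per group.

n = 1708 per group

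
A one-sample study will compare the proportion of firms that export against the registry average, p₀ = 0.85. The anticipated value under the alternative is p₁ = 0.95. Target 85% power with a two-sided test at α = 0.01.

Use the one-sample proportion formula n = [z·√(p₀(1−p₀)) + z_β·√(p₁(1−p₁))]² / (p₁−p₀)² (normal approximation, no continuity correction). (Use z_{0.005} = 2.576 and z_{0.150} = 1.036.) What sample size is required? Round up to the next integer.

n = [z_{α/2}·√(p₀q₀) + z_β·√(p₁q₁)]² / (p₁ − p₀)²
  = [2.576·√(0.85·0.15) + 1.036·√(0.95·0.05)]² / (0.10)²
  = [2.576·0.3571 + 1.036·0.2179]² / 0.0100
  = [1.1456]² / 0.0100
  = 131.24
Round up → n = 132.

n = 132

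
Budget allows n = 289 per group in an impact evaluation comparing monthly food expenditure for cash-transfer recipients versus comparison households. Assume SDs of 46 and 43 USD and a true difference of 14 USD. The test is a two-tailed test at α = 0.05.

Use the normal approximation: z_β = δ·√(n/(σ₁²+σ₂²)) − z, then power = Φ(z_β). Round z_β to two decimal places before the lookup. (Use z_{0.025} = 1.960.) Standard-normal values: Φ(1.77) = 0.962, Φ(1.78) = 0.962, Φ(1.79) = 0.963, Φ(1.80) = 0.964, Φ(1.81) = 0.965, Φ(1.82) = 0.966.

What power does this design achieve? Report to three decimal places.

Power ≈ 0.966

z_β = δ·√(n/(σ₁²+σ₂²)) − z_{α/2}
    = 14 · √(289/3965) − 1.960
    = 14 · 0.26998 − 1.960
    = 3.7797 − 1.960 = 1.8197 → 1.82
Power = Φ(1.82) = 0.966.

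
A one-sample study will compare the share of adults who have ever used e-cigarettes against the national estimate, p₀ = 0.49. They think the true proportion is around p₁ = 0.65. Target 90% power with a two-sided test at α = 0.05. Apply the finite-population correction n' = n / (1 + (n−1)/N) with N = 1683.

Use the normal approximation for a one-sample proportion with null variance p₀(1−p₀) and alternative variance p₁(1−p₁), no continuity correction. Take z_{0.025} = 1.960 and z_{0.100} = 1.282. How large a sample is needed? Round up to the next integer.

n = [z_{α/2}·√(p₀q₀) + z_β·√(p₁q₁)]² / (p₁ − p₀)²
  = [1.960·√(0.49·0.51) + 1.282·√(0.65·0.35)]² / (0.16)²
  = [1.960·0.4999 + 1.282·0.4770]² / 0.0256
  = [1.5913]² / 0.0256
  = 98.91
Finite-population correction (N = 1683): 98.91 / (1 + (98.91 − 1)/1683) = 93.47.
Round up → n = 94.

n = 94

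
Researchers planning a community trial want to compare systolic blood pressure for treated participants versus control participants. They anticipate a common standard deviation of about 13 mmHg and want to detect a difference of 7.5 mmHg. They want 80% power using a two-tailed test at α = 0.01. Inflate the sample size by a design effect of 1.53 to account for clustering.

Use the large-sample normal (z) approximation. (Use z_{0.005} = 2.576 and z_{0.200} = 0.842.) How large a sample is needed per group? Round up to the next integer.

n = (z_{α/2} + z_β)² · (σ₁² + σ₂²) / δ²
  = (2.576 + 0.842)² · (2·13² = 338) / 7.5²
  = 11.6827 · 338 / 56.25
  = 70.20
Design effect: 1.53 × 70.20 = 107.41.
Round up → n = 108 per group.

n = 108 per group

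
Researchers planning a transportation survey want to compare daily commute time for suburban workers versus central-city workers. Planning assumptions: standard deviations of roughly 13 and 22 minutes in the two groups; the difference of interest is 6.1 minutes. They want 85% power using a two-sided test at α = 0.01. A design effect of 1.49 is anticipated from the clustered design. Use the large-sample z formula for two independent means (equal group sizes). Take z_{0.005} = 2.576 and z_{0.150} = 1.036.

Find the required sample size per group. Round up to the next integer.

n = 342 per group

n = (z_{α/2} + z_β)² · (σ₁² + σ₂²) / δ²
  = (2.576 + 1.036)² · (13² + 22² = 653) / 6.1²
  = 13.0465 · 653 / 37.21
  = 228.95
Design effect: 1.49 × 228.95 = 341.14.
Round up → n = 342 per group.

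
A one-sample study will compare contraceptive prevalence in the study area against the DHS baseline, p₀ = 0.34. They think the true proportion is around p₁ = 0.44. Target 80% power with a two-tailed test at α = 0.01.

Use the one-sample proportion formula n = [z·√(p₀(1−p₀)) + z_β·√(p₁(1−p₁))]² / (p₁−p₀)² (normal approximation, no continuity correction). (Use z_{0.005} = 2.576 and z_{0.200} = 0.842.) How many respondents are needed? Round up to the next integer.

n = [z_{α/2}·√(p₀q₀) + z_β·√(p₁q₁)]² / (p₁ − p₀)²
  = [2.576·√(0.34·0.66) + 0.842·√(0.44·0.56)]² / (0.10)²
  = [2.576·0.4737 + 0.842·0.4964]² / 0.0100
  = [1.6382]² / 0.0100
  = 268.38
Round up → n = 269.

n = 269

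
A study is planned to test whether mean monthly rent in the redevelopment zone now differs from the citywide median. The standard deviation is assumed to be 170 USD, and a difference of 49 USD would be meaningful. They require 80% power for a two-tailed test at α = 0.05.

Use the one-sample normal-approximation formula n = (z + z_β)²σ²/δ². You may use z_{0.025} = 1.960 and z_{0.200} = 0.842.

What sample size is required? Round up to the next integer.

n = 95

n = (z_{α/2} + z_β)² · σ² / δ²
  = (1.960 + 0.842)² · 170² / 49²
  = 7.8512 · 28900 / 2401
  = 94.50
Round up → n = 95.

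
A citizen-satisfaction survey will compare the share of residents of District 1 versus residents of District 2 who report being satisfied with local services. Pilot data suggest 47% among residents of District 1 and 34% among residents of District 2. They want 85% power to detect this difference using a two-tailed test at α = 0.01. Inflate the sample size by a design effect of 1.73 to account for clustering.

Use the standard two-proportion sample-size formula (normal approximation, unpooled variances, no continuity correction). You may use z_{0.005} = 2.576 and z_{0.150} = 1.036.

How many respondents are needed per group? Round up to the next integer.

n = (z_{α/2} + z_β)² · [p₁(1−p₁) + p₂(1−p₂)] / (p₁ − p₂)²
  = (2.576 + 1.036)² · (0.47·0.53 + 0.34·0.66) / (0.13)²
  = (3.612)² · (0.2491 + 0.2244) / 0.0169
  = 13.0465 · 0.4735 / 0.0169
  = 365.53
Design effect: 1.73 × 365.53 = 632.38.
Round up → n = 633 per group.

n = 633 per group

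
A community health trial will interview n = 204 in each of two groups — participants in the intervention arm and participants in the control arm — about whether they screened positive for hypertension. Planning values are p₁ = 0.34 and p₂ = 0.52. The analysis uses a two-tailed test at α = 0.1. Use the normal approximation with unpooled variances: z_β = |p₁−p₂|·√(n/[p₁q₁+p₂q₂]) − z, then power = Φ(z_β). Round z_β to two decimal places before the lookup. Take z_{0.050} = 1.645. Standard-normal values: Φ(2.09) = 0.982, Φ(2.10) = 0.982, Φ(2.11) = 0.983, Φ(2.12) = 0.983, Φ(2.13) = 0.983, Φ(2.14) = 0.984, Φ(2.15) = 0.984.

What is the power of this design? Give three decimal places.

z_β = |p₁−p₂|·√(n/[p₁q₁+p₂q₂]) − z_{α/2}
    = 0.18 · √(204/0.4740) − 1.645
    = 0.18 · 20.7456 − 1.645
    = 3.7342 − 1.645 = 2.0892 → 2.09
Power = Φ(2.09) = 0.982.

Power ≈ 0.982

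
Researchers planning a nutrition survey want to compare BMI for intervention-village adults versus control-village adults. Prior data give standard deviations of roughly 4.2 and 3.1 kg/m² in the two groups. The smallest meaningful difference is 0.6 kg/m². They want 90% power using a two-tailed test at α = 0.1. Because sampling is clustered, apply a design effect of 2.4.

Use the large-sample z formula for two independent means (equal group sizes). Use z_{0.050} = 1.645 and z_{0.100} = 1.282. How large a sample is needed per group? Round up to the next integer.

n = 1557 per group

n = (z_{α/2} + z_β)² · (σ₁² + σ₂²) / δ²
  = (1.645 + 1.282)² · (4.2² + 3.1² = 27.25) / 0.6²
  = 8.5673 · 27.25 / 0.36
  = 648.50
Design effect: 2.4 × 648.50 = 1556.40.
Round up → n = 1557 per group.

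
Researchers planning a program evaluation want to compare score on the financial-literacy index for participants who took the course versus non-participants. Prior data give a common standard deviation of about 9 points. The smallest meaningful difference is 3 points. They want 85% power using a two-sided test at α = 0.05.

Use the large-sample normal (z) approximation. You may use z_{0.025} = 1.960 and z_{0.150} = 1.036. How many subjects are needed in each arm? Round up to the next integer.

n = 162 per group

n = (z_{α/2} + z_β)² · (σ₁² + σ₂²) / δ²
  = (1.960 + 1.036)² · (2·9² = 162) / 3²
  = 8.9760 · 162 / 9
  = 161.57
Round up → n = 162 per group.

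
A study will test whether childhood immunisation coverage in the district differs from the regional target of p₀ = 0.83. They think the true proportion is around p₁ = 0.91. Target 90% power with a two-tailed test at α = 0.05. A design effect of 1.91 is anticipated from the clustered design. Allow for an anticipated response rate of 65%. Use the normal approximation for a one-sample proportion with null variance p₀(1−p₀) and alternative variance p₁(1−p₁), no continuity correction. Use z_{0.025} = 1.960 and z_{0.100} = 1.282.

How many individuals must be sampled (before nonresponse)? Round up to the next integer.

n = [z_{α/2}·√(p₀q₀) + z_β·√(p₁q₁)]² / (p₁ − p₀)²
  = [1.960·√(0.83·0.17) + 1.282·√(0.91·0.09)]² / (0.08)²
  = [1.960·0.3756 + 1.282·0.2862]² / 0.0064
  = [1.1031]² / 0.0064
  = 190.14
Design effect: 1.91 × 190.14 = 363.16.
Adjust for 65% response: 363.16 / 0.65 = 558.71.
Round up → n = 559.

n = 559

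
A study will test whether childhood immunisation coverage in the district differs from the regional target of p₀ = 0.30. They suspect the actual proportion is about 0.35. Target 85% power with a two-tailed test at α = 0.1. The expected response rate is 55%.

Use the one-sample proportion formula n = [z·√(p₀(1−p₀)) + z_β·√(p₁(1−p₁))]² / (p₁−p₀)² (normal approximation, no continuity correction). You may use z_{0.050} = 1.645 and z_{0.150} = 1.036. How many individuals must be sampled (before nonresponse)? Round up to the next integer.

n = 1133

n = [z_{α/2}·√(p₀q₀) + z_β·√(p₁q₁)]² / (p₁ − p₀)²
  = [1.645·√(0.30·0.70) + 1.036·√(0.35·0.65)]² / (0.05)²
  = [1.645·0.4583 + 1.036·0.4770]² / 0.0025
  = [1.2480]² / 0.0025
  = 622.98
Adjust for 55% response: 622.98 / 0.55 = 1132.68.
Round up → n = 1133.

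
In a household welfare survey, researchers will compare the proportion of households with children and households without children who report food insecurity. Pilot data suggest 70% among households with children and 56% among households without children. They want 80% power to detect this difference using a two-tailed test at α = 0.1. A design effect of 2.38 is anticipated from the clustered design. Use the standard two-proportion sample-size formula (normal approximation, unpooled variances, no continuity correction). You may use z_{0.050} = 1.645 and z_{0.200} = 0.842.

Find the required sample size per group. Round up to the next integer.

n = 343 per group

n = (z_{α/2} + z_β)² · [p₁(1−p₁) + p₂(1−p₂)] / (p₁ − p₂)²
  = (1.645 + 0.842)² · (0.70·0.30 + 0.56·0.44) / (0.14)²
  = (2.487)² · (0.2100 + 0.2464) / 0.0196
  = 6.1852 · 0.4564 / 0.0196
  = 144.03
Design effect: 2.38 × 144.03 = 342.78.
Round up → n = 343 per group.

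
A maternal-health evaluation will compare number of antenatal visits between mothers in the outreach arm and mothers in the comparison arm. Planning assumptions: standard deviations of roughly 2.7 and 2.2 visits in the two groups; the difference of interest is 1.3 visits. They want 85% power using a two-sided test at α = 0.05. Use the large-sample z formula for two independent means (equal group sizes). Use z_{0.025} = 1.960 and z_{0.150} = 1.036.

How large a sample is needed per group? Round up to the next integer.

n = (z_{α/2} + z_β)² · (σ₁² + σ₂²) / δ²
  = (1.960 + 1.036)² · (2.7² + 2.2² = 12.13) / 1.3²
  = 8.9760 · 12.13 / 1.69
  = 64.43
Round up → n = 65 per group.

n = 65 per group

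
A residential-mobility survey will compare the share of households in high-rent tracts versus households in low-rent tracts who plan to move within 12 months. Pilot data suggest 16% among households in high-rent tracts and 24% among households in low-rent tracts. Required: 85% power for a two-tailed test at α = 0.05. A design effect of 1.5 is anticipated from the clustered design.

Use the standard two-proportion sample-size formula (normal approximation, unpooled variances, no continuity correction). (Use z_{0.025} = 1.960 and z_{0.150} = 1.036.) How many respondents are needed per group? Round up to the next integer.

n = 667 per group

n = (z_{α/2} + z_β)² · [p₁(1−p₁) + p₂(1−p₂)] / (p₁ − p₂)²
  = (1.960 + 1.036)² · (0.16·0.84 + 0.24·0.76) / (-0.08)²
  = (2.996)² · (0.1344 + 0.1824) / 0.0064
  = 8.9760 · 0.3168 / 0.0064
  = 444.31
Design effect: 1.5 × 444.31 = 666.47.
Round up → n = 667 per group.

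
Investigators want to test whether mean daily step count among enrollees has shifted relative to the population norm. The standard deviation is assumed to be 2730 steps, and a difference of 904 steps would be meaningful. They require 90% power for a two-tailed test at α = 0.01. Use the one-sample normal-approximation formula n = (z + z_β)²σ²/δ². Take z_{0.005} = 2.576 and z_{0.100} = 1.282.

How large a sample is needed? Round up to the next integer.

n = 136

n = (z_{α/2} + z_β)² · σ² / δ²
  = (2.576 + 1.282)² · 2730² / 904²
  = 14.8842 · 7452900 / 817216
  = 135.74
Round up → n = 136.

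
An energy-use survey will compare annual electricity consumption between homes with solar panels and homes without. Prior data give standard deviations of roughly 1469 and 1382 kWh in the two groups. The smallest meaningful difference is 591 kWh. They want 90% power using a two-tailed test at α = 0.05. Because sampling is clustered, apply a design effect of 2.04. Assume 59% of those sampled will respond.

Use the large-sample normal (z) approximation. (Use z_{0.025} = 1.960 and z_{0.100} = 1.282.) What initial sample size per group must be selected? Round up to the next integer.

n = (z_{α/2} + z_β)² · (σ₁² + σ₂²) / δ²
  = (1.960 + 1.282)² · (1469² + 1382² = 4067885) / 591²
  = 10.5106 · 4067885 / 349281
  = 122.41
Design effect: 2.04 × 122.41 = 249.72.
Adjust for 59% response: 249.72 / 0.59 = 423.25.
Round up → n = 424 per group.

n = 424 per group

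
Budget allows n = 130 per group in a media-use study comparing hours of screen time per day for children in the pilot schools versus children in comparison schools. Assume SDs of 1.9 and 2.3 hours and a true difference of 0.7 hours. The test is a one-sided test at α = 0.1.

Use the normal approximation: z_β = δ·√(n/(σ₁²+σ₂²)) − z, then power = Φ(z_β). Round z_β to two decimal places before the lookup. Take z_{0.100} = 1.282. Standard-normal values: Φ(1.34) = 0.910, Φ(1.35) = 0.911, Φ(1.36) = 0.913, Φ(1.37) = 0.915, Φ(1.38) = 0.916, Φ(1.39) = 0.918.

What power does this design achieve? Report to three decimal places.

Power ≈ 0.918

z_β = δ·√(n/(σ₁²+σ₂²)) − z_α
    = 0.7 · √(130/8.9) − 1.282
    = 0.7 · 3.82188 − 1.282
    = 2.6753 − 1.282 = 1.3933 → 1.39
Power = Φ(1.39) = 0.918.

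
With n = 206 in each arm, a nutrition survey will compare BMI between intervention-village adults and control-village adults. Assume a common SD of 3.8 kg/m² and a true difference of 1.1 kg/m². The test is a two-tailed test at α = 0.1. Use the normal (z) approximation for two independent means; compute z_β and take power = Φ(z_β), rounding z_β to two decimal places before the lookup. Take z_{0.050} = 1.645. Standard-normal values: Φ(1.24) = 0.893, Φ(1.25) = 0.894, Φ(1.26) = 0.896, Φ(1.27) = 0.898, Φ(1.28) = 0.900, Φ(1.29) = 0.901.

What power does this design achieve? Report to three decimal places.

Power ≈ 0.901

z_β = δ·√(n/(σ₁²+σ₂²)) − z_{α/2}
    = 1.1 · √(206/28.88) − 1.645
    = 1.1 · 2.67076 − 1.645
    = 2.9378 − 1.645 = 1.2928 → 1.29
Power = Φ(1.29) = 0.901.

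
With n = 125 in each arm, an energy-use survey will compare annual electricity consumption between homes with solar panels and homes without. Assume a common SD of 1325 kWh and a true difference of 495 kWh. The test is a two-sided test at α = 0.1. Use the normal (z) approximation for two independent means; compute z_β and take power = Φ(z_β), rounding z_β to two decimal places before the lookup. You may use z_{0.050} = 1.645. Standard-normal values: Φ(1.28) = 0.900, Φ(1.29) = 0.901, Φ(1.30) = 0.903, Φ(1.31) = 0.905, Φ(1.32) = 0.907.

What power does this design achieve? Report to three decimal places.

Power ≈ 0.905

z_β = δ·√(n/(σ₁²+σ₂²)) − z_{α/2}
    = 495 · √(125/3511250) − 1.645
    = 495 · 0.00597 − 1.645
    = 2.9534 − 1.645 = 1.3084 → 1.31
Power = Φ(1.31) = 0.905.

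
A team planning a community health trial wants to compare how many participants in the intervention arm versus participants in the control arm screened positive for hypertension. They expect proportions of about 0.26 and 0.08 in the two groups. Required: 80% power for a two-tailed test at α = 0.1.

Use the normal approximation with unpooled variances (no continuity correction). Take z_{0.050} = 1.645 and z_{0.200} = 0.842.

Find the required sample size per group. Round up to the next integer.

n = 51 per group

n = (z_{α/2} + z_β)² · [p₁(1−p₁) + p₂(1−p₂)] / (p₁ − p₂)²
  = (1.645 + 0.842)² · (0.26·0.74 + 0.08·0.92) / (0.18)²
  = (2.487)² · (0.1924 + 0.0736) / 0.0324
  = 6.1852 · 0.2660 / 0.0324
  = 50.78
Round up → n = 51 per group.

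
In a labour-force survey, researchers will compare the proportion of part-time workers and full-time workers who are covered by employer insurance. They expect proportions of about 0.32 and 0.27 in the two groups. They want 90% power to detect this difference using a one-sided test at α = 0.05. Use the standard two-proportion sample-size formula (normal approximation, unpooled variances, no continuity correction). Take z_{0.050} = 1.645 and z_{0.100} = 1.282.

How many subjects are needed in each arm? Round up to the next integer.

n = 1422 per group

n = (z_α + z_β)² · [p₁(1−p₁) + p₂(1−p₂)] / (p₁ − p₂)²
  = (1.645 + 1.282)² · (0.32·0.68 + 0.27·0.73) / (0.05)²
  = (2.927)² · (0.2176 + 0.1971) / 0.0025
  = 8.5673 · 0.4147 / 0.0025
  = 1421.15
Round up → n = 1422 per group.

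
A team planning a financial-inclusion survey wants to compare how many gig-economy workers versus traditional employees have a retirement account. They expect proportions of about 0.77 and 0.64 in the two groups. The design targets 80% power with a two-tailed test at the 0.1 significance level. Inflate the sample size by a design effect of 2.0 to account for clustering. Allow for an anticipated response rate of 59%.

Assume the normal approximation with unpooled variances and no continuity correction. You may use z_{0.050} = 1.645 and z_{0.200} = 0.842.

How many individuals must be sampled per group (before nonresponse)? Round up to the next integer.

n = (z_{α/2} + z_β)² · [p₁(1−p₁) + p₂(1−p₂)] / (p₁ − p₂)²
  = (1.645 + 0.842)² · (0.77·0.23 + 0.64·0.36) / (0.13)²
  = (2.487)² · (0.1771 + 0.2304) / 0.0169
  = 6.1852 · 0.4075 / 0.0169
  = 149.14
Design effect: 2.0 × 149.14 = 298.28.
Adjust for 59% response: 298.28 / 0.59 = 505.56.
Round up → n = 506 per group.

n = 506 per group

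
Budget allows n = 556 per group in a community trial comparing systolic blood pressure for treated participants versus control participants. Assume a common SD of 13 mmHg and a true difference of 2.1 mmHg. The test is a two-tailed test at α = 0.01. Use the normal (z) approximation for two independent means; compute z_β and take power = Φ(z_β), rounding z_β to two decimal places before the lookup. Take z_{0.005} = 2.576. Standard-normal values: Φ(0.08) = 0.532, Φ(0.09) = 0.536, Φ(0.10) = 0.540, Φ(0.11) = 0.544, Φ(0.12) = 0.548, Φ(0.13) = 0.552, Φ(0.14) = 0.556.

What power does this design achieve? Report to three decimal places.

z_β = δ·√(n/(σ₁²+σ₂²)) − z_{α/2}
    = 2.1 · √(556/338) − 2.576
    = 2.1 · 1.28256 − 2.576
    = 2.6934 − 2.576 = 0.1174 → 0.12
Power = Φ(0.12) = 0.548.

Power ≈ 0.548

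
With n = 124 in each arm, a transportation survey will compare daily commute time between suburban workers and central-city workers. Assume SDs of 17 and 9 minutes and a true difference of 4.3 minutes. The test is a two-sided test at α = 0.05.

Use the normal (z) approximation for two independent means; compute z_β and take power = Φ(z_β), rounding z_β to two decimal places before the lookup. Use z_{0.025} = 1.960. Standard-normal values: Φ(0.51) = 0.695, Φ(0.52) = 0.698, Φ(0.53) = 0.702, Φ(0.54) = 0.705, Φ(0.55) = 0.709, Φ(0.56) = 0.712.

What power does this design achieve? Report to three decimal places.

z_β = δ·√(n/(σ₁²+σ₂²)) − z_{α/2}
    = 4.3 · √(124/370) − 1.960
    = 4.3 · 0.57891 − 1.960
    = 2.4893 − 1.960 = 0.5293 → 0.53
Power = Φ(0.53) = 0.702.

Power ≈ 0.702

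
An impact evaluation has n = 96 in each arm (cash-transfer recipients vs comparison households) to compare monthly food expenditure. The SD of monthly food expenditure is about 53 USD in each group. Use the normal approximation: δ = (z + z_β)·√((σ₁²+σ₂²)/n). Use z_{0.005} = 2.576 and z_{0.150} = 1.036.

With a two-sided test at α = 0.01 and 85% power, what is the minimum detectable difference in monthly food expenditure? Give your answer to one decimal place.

δ = (z_{α/2} + z_β) · √((σ₁²+σ₂²)/n)
  = (2.576 + 1.036) · √(5618/96)
  = 3.612 · √58.5208
  = 3.612 · 7.6499
  = 27.6314

Minimum detectable difference ≈ 27.6 USD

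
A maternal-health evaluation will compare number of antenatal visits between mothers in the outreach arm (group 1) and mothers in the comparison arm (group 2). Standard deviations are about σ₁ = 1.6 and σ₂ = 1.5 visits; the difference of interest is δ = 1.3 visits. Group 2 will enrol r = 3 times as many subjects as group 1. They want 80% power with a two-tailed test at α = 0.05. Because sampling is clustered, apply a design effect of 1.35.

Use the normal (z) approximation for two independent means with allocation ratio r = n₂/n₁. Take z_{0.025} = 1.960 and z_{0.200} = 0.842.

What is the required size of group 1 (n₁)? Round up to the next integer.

n₁ = (z_{α/2} + z_β)² · (σ₁² + σ₂²/r) / δ²
   = (1.960 + 0.842)² · (1.6² + 1.5²/3) / 1.3²
   = 7.8512 · (2.56 + 0.75) / 1.69
   = 7.8512 · 3.31 / 1.69
   = 15.38
Design effect: 1.35 × 15.38 = 20.76.
Round up → n₁ = 21; n₂ = r·n₁ = 3 × 21 = 63.

n₁ = 21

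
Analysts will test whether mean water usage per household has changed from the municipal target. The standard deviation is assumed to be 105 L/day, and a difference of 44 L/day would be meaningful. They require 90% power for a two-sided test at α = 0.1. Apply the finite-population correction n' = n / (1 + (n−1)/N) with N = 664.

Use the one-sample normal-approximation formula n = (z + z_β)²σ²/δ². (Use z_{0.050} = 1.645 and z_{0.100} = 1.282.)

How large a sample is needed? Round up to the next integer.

n = 46

n = (z_{α/2} + z_β)² · σ² / δ²
  = (1.645 + 1.282)² · 105² / 44²
  = 8.5673 · 11025 / 1936
  = 48.79
Finite-population correction (N = 664): 48.79 / (1 + (48.79 − 1)/664) = 45.51.
Round up → n = 46.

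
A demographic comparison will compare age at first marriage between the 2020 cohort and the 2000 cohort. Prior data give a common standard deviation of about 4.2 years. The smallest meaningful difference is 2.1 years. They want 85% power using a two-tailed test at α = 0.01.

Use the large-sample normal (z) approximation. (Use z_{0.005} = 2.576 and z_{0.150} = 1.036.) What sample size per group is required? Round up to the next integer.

n = 105 per group

n = (z_{α/2} + z_β)² · (σ₁² + σ₂²) / δ²
  = (2.576 + 1.036)² · (2·4.2² = 35.28) / 2.1²
  = 13.0465 · 35.28 / 4.41
  = 104.37
Round up → n = 105 per group.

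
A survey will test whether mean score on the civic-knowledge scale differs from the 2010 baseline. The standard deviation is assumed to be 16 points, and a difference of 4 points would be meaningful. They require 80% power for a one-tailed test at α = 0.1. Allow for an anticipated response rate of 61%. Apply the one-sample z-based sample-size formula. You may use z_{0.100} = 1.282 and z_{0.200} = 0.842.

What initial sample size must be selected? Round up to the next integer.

n = 119

n = (z_α + z_β)² · σ² / δ²
  = (1.282 + 0.842)² · 16² / 4²
  = 4.5114 · 256 / 16
  = 72.18
Adjust for 61% response: 72.18 / 0.61 = 118.33.
Round up → n = 119.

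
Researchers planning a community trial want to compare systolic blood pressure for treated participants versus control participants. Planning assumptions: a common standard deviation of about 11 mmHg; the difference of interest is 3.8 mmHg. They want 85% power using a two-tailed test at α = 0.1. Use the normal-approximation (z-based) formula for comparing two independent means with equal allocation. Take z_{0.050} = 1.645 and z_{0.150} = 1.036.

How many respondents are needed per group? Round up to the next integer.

n = 121 per group

n = (z_{α/2} + z_β)² · (σ₁² + σ₂²) / δ²
  = (1.645 + 1.036)² · (2·11² = 242) / 3.8²
  = 7.1878 · 242 / 14.44
  = 120.46
Round up → n = 121 per group.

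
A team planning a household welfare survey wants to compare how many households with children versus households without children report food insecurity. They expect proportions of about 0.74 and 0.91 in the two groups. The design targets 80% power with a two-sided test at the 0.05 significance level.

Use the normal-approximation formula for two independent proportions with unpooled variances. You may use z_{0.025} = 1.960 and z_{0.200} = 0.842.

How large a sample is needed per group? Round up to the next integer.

n = (z_{α/2} + z_β)² · [p₁(1−p₁) + p₂(1−p₂)] / (p₁ − p₂)²
  = (1.960 + 0.842)² · (0.74·0.26 + 0.91·0.09) / (-0.17)²
  = (2.802)² · (0.1924 + 0.0819) / 0.0289
  = 7.8512 · 0.2743 / 0.0289
  = 74.52
Round up → n = 75 per group.

n = 75 per group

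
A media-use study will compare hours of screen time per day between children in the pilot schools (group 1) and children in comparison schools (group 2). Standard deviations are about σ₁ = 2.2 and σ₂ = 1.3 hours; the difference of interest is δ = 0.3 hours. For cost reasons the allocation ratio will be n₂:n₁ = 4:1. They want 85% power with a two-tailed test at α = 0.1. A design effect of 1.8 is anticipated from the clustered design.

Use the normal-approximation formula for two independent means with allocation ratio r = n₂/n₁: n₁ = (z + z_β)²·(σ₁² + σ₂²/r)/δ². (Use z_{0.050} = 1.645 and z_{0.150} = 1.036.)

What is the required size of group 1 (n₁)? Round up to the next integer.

n₁ = 757

n₁ = (z_{α/2} + z_β)² · (σ₁² + σ₂²/r) / δ²
   = (1.645 + 1.036)² · (2.2² + 1.3²/4) / 0.3²
   = 7.1878 · (4.84 + 0.4225) / 0.09
   = 7.1878 · 5.2625 / 0.09
   = 420.28
Design effect: 1.8 × 420.28 = 756.51.
Round up → n₁ = 757; n₂ = r·n₁ = 4 × 757 = 3028.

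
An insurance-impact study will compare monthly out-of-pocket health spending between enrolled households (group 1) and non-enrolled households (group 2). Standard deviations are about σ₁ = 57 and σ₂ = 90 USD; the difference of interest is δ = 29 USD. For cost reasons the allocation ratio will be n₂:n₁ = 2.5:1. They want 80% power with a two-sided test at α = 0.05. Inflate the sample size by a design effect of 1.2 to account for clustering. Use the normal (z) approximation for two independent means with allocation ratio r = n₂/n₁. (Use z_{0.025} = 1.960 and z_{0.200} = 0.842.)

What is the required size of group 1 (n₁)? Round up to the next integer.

n₁ = (z_{α/2} + z_β)² · (σ₁² + σ₂²/r) / δ²
   = (1.960 + 0.842)² · (57² + 90²/2.5) / 29²
   = 7.8512 · (3249 + 3240) / 841
   = 7.8512 · 6489 / 841
   = 60.58
Design effect: 1.2 × 60.58 = 72.69.
Round up → n₁ = 73; n₂ = r·n₁ = 2.5 × 73 = 183.

n₁ = 73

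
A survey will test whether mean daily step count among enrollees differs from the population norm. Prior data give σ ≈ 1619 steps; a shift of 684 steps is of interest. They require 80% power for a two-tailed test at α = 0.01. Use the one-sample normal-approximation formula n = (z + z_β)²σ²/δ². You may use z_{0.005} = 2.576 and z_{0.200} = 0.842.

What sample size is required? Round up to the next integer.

n = (z_{α/2} + z_β)² · σ² / δ²
  = (2.576 + 0.842)² · 1619² / 684²
  = 11.6827 · 2621161 / 467856
  = 65.45
Round up → n = 66.

n = 66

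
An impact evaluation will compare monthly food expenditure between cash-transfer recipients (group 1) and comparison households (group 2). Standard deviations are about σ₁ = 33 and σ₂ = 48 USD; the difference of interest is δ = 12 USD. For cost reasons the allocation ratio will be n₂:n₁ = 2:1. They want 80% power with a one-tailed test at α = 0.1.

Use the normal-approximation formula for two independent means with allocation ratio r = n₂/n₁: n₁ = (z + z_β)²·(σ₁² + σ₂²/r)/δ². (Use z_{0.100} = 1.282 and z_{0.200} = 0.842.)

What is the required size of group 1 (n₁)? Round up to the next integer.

n₁ = (z_α + z_β)² · (σ₁² + σ₂²/r) / δ²
   = (1.282 + 0.842)² · (33² + 48²/2) / 12²
   = 4.5114 · (1089 + 1152) / 144
   = 4.5114 · 2241 / 144
   = 70.21
Round up → n₁ = 71; n₂ = r·n₁ = 2 × 71 = 142.

n₁ = 71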